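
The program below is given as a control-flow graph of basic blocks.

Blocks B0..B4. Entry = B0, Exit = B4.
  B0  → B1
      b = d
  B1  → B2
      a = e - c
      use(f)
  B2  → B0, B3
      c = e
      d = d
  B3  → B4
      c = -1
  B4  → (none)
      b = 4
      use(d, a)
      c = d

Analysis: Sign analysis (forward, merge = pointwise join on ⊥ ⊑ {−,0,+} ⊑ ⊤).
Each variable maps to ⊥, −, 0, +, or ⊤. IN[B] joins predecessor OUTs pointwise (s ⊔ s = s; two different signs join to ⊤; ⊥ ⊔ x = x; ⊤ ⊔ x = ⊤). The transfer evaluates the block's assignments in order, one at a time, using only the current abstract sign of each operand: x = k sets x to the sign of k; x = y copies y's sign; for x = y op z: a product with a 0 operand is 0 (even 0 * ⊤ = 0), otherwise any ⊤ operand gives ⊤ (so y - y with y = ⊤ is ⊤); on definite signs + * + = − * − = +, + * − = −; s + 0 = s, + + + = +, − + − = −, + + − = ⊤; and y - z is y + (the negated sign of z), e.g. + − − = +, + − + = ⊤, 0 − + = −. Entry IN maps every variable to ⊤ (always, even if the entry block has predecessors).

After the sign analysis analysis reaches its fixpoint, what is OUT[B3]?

Per-block solution:
  B0:  IN=(all ⊤)  OUT=(all ⊤)
  B1:  IN=(all ⊤)  OUT=(all ⊤)
  B2:  IN=(all ⊤)  OUT=(all ⊤)
  B3:  IN=(all ⊤)  OUT={c:-; rest ⊤}
  B4:  IN={c:-; rest ⊤}  OUT={b:+; rest ⊤}

Merge at B3: IN[B3] = OUT[B2] = {a: ⊤, b: ⊤, c: ⊤, d: ⊤, e: ⊤, f: ⊤}
Applying B3's transfer function to that IN value gives OUT[B3] (row B3 above).

Answer: {a: ⊤, b: ⊤, c: -, d: ⊤, e: ⊤, f: ⊤}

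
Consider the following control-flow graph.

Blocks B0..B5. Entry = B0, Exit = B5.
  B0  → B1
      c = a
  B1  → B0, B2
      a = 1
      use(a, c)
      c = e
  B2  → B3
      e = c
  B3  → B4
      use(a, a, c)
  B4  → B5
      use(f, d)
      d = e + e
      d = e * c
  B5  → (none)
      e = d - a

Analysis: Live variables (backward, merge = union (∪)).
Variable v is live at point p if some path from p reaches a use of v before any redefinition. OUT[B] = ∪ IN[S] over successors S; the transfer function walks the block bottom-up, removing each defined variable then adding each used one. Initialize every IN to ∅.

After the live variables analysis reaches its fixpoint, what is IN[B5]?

Answer: {a, d}

Trace:
Fixpoint table:
  B0: | IN={a, d, e, f} | OUT={c, d, e, f}
  B1: | IN={c, d, e, f} | OUT={a, c, d, e, f}
  B2: | IN={a, c, d, f} | OUT={a, c, d, e, f}
  B3: | IN={a, c, d, e, f} | OUT={a, c, d, e, f}
  B4: | IN={a, c, d, e, f} | OUT={a, d}
  B5: | IN={a, d} | OUT={}

B5 is the boundary node: OUT[B5] = {}
Applying B5's transfer function to that OUT value gives IN[B5] (row B5 above).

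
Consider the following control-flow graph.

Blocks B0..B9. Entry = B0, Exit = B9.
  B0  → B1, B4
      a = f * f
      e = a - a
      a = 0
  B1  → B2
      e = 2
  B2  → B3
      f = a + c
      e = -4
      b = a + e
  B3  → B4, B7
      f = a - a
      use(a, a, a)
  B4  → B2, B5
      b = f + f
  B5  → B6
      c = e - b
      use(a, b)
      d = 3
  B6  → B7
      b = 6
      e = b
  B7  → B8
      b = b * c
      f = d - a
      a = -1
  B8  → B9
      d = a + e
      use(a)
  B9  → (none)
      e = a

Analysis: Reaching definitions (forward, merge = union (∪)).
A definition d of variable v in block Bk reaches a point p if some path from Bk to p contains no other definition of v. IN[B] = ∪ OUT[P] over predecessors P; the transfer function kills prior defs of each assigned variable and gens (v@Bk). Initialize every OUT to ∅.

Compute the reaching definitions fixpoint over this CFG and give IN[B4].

Answer: {a@B0, b@B2, e@B0, e@B2, f@B3}

Trace:
Per-block solution:
  B0:  IN={}  OUT={a@B0, e@B0}
  B1:  IN={a@B0, e@B0}  OUT={a@B0, e@B1}
  B2:  IN={a@B0, b@B4, e@B0, e@B1, e@B2, f@B3}  OUT={a@B0, b@B2, e@B2, f@B2}
  B3:  IN={a@B0, b@B2, e@B2, f@B2}  OUT={a@B0, b@B2, e@B2, f@B3}
  B4:  IN={a@B0, b@B2, e@B0, e@B2, f@B3}  OUT={a@B0, b@B4, e@B0, e@B2, f@B3}
  B5:  IN={a@B0, b@B4, e@B0, e@B2, f@B3}  OUT={a@B0, b@B4, c@B5, d@B5, e@B0, e@B2, f@B3}
  B6:  IN={a@B0, b@B4, c@B5, d@B5, e@B0, e@B2, f@B3}  OUT={a@B0, b@B6, c@B5, d@B5, e@B6, f@B3}
  B7:  IN={a@B0, b@B2, b@B6, c@B5, d@B5, e@B2, e@B6, f@B3}  OUT={a@B7, b@B7, c@B5, d@B5, e@B2, e@B6, f@B7}
  B8:  IN={a@B7, b@B7, c@B5, d@B5, e@B2, e@B6, f@B7}  OUT={a@B7, b@B7, c@B5, d@B8, e@B2, e@B6, f@B7}
  B9:  IN={a@B7, b@B7, c@B5, d@B8, e@B2, e@B6, f@B7}  OUT={a@B7, b@B7, c@B5, d@B8, e@B9, f@B7}

Merge at B4: IN[B4] = OUT[B0] ⊔ OUT[B3] = {a@B0, b@B2, e@B0, e@B2, f@B3}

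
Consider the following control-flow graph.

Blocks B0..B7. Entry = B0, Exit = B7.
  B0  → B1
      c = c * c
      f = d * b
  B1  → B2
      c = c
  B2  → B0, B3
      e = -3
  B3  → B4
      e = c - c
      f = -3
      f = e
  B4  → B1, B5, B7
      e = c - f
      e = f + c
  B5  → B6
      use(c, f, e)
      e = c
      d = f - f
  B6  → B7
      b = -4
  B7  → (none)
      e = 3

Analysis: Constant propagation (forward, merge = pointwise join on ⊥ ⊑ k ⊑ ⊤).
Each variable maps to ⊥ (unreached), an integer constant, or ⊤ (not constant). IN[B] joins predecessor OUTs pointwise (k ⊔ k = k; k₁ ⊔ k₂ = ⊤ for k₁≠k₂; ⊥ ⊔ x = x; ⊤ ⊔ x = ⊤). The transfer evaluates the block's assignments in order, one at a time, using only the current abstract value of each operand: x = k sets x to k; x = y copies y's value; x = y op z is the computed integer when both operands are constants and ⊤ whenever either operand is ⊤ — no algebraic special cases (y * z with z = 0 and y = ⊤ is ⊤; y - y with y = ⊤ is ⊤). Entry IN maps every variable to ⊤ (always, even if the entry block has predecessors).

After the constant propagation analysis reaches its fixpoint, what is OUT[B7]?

Answer: {a: ⊤, b: ⊤, c: ⊤, d: ⊤, e: 3, f: ⊤}

Working:
Per-block solution:
  B0:  IN=(all ⊤)  OUT=(all ⊤)
  B1:  IN=(all ⊤)  OUT=(all ⊤)
  B2:  IN=(all ⊤)  OUT={e:-3; rest ⊤}
  B3:  IN={e:-3; rest ⊤}  OUT=(all ⊤)
  B4:  IN=(all ⊤)  OUT=(all ⊤)
  B5:  IN=(all ⊤)  OUT=(all ⊤)
  B6:  IN=(all ⊤)  OUT={b:-4; rest ⊤}
  B7:  IN=(all ⊤)  OUT={e:3; rest ⊤}

Merge at B7: IN[B7] = OUT[B4] ⊔ OUT[B6] = {a: ⊤, b: ⊤, c: ⊤, d: ⊤, e: ⊤, f: ⊤}
Applying B7's transfer function to that IN value gives OUT[B7] (row B7 above).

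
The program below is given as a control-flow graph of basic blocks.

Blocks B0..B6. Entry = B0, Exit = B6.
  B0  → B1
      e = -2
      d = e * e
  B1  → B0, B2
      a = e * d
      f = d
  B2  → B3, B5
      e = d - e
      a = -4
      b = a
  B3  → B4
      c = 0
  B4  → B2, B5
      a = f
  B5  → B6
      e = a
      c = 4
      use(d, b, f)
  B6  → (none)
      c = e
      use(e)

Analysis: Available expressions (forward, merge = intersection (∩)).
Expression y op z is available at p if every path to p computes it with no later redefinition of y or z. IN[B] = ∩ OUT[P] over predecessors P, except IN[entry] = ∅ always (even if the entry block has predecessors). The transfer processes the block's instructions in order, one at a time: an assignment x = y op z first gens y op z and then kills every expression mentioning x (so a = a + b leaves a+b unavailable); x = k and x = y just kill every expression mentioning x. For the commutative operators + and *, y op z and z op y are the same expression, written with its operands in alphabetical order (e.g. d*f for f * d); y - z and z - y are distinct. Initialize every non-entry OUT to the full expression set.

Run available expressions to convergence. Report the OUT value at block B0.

Converged values:
  B0:  IN={}  OUT={e*e}
  B1:  IN={e*e}  OUT={d*e, e*e}
  B2:  IN={}  OUT={}
  B3:  IN={}  OUT={}
  B4:  IN={}  OUT={}
  B5:  IN={}  OUT={}
  B6:  IN={}  OUT={}

Merge at B0 (entry node, so the boundary value {} is joined with the incoming edge(s)): IN[B0] = {} ∩ OUT[B1] = {}
Applying B0's transfer function to that IN value gives OUT[B0] (row B0 above).

Answer: {e*e}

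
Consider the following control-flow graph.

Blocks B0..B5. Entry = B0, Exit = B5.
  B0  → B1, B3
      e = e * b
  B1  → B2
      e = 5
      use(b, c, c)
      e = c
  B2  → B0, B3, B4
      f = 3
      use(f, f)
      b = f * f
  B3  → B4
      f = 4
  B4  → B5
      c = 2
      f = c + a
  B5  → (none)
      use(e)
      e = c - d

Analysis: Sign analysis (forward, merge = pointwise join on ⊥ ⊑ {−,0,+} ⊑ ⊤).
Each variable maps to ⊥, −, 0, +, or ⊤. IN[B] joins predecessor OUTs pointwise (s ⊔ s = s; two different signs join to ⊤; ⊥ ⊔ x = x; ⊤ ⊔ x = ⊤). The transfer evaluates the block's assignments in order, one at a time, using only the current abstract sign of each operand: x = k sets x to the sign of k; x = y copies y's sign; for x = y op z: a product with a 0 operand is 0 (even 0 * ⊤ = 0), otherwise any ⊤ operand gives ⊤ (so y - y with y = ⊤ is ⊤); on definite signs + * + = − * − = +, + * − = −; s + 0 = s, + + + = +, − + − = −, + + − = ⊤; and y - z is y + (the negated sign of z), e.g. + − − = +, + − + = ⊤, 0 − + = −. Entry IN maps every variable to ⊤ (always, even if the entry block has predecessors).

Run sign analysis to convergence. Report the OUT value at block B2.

Answer: {a: ⊤, b: +, c: ⊤, d: ⊤, e: ⊤, f: +}

Working:
Fixpoint table:
  B0: | IN=(all ⊤) | OUT=(all ⊤)
  B1: | IN=(all ⊤) | OUT=(all ⊤)
  B2: | IN=(all ⊤) | OUT={b:+, f:+; rest ⊤}
  B3: | IN=(all ⊤) | OUT={f:+; rest ⊤}
  B4: | IN={f:+; rest ⊤} | OUT={c:+; rest ⊤}
  B5: | IN={c:+; rest ⊤} | OUT={c:+; rest ⊤}

Merge at B2: IN[B2] = OUT[B1] = {a: ⊤, b: ⊤, c: ⊤, d: ⊤, e: ⊤, f: ⊤}
Applying B2's transfer function to that IN value gives OUT[B2] (row B2 above).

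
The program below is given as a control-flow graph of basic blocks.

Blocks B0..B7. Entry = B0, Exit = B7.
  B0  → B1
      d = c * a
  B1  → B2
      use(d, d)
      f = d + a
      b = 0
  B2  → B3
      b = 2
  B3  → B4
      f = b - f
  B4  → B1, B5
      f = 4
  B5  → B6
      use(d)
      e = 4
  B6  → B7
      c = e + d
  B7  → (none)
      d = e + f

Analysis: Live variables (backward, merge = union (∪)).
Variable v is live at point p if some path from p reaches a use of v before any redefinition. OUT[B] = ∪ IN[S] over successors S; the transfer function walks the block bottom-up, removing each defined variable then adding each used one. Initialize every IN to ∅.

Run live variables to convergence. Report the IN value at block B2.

Answer: {a, d, f}

Working:
Per-block solution:
  B0:   IN={a, c}   OUT={a, d}
  B1:   IN={a, d}   OUT={a, d, f}
  B2:   IN={a, d, f}   OUT={a, b, d, f}
  B3:   IN={a, b, d, f}   OUT={a, d}
  B4:   IN={a, d}   OUT={a, d, f}
  B5:   IN={d, f}   OUT={d, e, f}
  B6:   IN={d, e, f}   OUT={e, f}
  B7:   IN={e, f}   OUT={}

Merge at B2: OUT[B2] = IN[B3] = {a, b, d, f}
Applying B2's transfer function to that OUT value gives IN[B2] (row B2 above).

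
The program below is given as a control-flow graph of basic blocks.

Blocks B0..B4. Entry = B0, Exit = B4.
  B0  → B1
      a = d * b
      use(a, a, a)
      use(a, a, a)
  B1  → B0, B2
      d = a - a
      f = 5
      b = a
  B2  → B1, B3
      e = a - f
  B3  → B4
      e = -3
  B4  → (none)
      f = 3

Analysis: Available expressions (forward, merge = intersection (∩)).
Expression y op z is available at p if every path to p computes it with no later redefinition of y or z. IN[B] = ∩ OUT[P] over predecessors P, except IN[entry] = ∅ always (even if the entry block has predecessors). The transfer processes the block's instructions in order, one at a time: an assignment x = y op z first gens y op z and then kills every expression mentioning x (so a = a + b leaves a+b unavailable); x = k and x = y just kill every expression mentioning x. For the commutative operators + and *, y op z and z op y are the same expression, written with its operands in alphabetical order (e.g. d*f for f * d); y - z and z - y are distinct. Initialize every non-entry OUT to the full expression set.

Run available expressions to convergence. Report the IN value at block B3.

Fixpoint table:
  B0:   IN={}   OUT={b*d}
  B1:   IN={}   OUT={a-a}
  B2:   IN={a-a}   OUT={a-a, a-f}
  B3:   IN={a-a, a-f}   OUT={a-a, a-f}
  B4:   IN={a-a, a-f}   OUT={a-a}

Merge at B3: IN[B3] = OUT[B2] = {a-a, a-f}

Answer: {a-a, a-f}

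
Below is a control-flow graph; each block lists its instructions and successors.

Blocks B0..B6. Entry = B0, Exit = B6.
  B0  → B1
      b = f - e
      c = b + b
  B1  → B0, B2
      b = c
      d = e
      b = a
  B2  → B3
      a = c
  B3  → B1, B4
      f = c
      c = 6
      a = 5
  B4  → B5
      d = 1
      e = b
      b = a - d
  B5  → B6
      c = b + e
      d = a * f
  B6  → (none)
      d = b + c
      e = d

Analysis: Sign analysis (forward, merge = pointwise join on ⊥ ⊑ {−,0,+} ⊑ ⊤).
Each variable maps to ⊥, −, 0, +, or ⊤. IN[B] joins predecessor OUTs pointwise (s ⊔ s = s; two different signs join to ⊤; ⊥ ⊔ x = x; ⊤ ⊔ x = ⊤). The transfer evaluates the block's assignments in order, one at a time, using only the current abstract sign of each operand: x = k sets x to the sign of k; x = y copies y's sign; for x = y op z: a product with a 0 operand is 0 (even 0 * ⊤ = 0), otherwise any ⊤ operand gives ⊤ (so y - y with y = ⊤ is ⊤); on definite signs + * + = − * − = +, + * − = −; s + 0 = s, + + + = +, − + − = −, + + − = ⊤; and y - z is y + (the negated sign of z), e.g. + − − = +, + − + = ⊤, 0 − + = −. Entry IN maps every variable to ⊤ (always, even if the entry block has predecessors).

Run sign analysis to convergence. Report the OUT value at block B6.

Fixpoint table:
  B0:   IN=(all ⊤)   OUT=(all ⊤)
  B1:   IN=(all ⊤)   OUT=(all ⊤)
  B2:   IN=(all ⊤)   OUT=(all ⊤)
  B3:   IN=(all ⊤)   OUT={a:+, c:+; rest ⊤}
  B4:   IN={a:+, c:+; rest ⊤}   OUT={a:+, c:+, d:+; rest ⊤}
  B5:   IN={a:+, c:+, d:+; rest ⊤}   OUT={a:+; rest ⊤}
  B6:   IN={a:+; rest ⊤}   OUT={a:+; rest ⊤}

Merge at B6: IN[B6] = OUT[B5] = {a: +, b: ⊤, c: ⊤, d: ⊤, e: ⊤, f: ⊤}
Applying B6's transfer function to that IN value gives OUT[B6] (row B6 above).

Answer: {a: +, b: ⊤, c: ⊤, d: ⊤, e: ⊤, f: ⊤}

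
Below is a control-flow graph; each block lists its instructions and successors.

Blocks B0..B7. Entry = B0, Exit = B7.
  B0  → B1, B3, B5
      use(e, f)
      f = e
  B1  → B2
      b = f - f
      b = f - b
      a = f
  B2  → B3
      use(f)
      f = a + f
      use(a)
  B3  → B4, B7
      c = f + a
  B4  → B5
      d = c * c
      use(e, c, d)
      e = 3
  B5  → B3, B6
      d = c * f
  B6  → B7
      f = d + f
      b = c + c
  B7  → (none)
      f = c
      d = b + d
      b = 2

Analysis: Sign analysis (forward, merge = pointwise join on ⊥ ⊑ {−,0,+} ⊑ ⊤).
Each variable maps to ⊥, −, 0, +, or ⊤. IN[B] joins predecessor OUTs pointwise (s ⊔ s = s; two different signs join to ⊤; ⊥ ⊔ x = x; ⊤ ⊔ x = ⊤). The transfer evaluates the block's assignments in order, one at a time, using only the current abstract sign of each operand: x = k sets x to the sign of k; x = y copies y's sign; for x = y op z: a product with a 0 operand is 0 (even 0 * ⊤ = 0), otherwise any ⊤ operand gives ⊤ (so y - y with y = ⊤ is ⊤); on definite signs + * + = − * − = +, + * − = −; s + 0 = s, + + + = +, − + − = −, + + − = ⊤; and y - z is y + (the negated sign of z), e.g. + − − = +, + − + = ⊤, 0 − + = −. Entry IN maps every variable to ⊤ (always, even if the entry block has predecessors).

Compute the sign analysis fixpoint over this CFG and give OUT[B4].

Fixpoint table:
  B0: | IN=(all ⊤) | OUT=(all ⊤)
  B1: | IN=(all ⊤) | OUT=(all ⊤)
  B2: | IN=(all ⊤) | OUT=(all ⊤)
  B3: | IN=(all ⊤) | OUT=(all ⊤)
  B4: | IN=(all ⊤) | OUT={e:+; rest ⊤}
  B5: | IN=(all ⊤) | OUT=(all ⊤)
  B6: | IN=(all ⊤) | OUT=(all ⊤)
  B7: | IN=(all ⊤) | OUT={b:+; rest ⊤}

Merge at B4: IN[B4] = OUT[B3] = {a: ⊤, b: ⊤, c: ⊤, d: ⊤, e: ⊤, f: ⊤}
Applying B4's transfer function to that IN value gives OUT[B4] (row B4 above).

Answer: {a: ⊤, b: ⊤, c: ⊤, d: ⊤, e: +, f: ⊤}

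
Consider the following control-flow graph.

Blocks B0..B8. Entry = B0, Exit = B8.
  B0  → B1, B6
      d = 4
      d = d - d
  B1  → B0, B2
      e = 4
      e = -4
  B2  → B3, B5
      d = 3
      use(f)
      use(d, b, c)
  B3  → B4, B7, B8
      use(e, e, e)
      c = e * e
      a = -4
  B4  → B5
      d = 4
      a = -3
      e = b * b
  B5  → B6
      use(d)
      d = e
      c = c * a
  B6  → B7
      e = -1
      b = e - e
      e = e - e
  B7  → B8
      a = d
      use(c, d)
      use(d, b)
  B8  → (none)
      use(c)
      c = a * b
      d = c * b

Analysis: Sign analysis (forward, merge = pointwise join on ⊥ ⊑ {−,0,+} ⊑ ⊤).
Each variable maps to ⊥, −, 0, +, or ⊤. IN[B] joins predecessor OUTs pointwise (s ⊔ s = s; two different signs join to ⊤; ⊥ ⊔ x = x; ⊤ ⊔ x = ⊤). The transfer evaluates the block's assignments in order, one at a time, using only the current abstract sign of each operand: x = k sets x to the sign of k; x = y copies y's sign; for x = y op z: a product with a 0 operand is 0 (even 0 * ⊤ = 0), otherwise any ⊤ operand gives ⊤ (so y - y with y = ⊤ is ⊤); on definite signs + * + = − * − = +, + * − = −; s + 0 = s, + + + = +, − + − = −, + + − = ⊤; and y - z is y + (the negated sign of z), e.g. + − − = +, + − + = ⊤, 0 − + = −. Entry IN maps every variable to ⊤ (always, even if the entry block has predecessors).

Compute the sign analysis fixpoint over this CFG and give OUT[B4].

Answer: {a: -, b: ⊤, c: +, d: +, e: ⊤, f: ⊤}

Derivation:
Per-block solution:
  B0: | IN=(all ⊤) | OUT=(all ⊤)
  B1: | IN=(all ⊤) | OUT={e:-; rest ⊤}
  B2: | IN={e:-; rest ⊤} | OUT={d:+, e:-; rest ⊤}
  B3: | IN={d:+, e:-; rest ⊤} | OUT={a:-, c:+, d:+, e:-; rest ⊤}
  B4: | IN={a:-, c:+, d:+, e:-; rest ⊤} | OUT={a:-, c:+, d:+; rest ⊤}
  B5: | IN={d:+; rest ⊤} | OUT=(all ⊤)
  B6: | IN=(all ⊤) | OUT=(all ⊤)
  B7: | IN=(all ⊤) | OUT=(all ⊤)
  B8: | IN=(all ⊤) | OUT=(all ⊤)

Merge at B4: IN[B4] = OUT[B3] = {a: -, b: ⊤, c: +, d: +, e: -, f: ⊤}
Applying B4's transfer function to that IN value gives OUT[B4] (row B4 above).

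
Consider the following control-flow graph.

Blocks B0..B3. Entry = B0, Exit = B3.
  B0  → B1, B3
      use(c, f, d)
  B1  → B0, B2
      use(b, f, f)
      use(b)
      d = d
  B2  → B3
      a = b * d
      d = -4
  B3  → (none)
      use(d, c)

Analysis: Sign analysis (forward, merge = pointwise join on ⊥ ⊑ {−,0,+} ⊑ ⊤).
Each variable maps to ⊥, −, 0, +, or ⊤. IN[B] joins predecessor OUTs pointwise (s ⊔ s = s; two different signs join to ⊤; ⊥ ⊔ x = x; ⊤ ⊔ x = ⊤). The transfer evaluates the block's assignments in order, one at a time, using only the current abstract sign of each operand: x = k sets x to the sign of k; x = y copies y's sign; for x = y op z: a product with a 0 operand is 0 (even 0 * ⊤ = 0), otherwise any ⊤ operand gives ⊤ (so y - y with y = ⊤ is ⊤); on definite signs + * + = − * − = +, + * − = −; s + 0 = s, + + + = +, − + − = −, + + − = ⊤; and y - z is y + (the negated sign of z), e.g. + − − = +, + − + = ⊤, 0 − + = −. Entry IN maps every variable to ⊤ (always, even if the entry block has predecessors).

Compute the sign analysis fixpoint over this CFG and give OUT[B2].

Answer: {a: ⊤, b: ⊤, c: ⊤, d: -, e: ⊤, f: ⊤}

Trace:
Per-block solution:
  B0:  IN=(all ⊤)  OUT=(all ⊤)
  B1:  IN=(all ⊤)  OUT=(all ⊤)
  B2:  IN=(all ⊤)  OUT={d:-; rest ⊤}
  B3:  IN=(all ⊤)  OUT=(all ⊤)

Merge at B2: IN[B2] = OUT[B1] = {a: ⊤, b: ⊤, c: ⊤, d: ⊤, e: ⊤, f: ⊤}
Applying B2's transfer function to that IN value gives OUT[B2] (row B2 above).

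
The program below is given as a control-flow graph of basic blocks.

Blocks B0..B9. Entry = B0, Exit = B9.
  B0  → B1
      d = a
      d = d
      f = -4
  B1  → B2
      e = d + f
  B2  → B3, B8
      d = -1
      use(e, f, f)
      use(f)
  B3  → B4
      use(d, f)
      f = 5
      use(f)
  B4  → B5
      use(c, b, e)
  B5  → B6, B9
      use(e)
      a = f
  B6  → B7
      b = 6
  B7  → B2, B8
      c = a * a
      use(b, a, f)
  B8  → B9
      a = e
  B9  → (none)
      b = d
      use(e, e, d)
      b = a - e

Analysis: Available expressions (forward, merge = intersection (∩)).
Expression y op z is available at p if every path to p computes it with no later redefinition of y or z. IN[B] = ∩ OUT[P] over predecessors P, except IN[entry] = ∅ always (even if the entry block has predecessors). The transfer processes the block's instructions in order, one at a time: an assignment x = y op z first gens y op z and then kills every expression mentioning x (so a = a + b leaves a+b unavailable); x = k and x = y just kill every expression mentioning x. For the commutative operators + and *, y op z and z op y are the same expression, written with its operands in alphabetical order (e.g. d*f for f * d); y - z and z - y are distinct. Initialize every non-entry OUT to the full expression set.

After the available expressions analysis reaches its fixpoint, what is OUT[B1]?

Answer: {d+f}

Derivation:
Per-block solution:
  B0:   IN={}   OUT={}
  B1:   IN={}   OUT={d+f}
  B2:   IN={}   OUT={}
  B3:   IN={}   OUT={}
  B4:   IN={}   OUT={}
  B5:   IN={}   OUT={}
  B6:   IN={}   OUT={}
  B7:   IN={}   OUT={a*a}
  B8:   IN={}   OUT={}
  B9:   IN={}   OUT={a-e}

Merge at B1: IN[B1] = OUT[B0] = {}
Applying B1's transfer function to that IN value gives OUT[B1] (row B1 above).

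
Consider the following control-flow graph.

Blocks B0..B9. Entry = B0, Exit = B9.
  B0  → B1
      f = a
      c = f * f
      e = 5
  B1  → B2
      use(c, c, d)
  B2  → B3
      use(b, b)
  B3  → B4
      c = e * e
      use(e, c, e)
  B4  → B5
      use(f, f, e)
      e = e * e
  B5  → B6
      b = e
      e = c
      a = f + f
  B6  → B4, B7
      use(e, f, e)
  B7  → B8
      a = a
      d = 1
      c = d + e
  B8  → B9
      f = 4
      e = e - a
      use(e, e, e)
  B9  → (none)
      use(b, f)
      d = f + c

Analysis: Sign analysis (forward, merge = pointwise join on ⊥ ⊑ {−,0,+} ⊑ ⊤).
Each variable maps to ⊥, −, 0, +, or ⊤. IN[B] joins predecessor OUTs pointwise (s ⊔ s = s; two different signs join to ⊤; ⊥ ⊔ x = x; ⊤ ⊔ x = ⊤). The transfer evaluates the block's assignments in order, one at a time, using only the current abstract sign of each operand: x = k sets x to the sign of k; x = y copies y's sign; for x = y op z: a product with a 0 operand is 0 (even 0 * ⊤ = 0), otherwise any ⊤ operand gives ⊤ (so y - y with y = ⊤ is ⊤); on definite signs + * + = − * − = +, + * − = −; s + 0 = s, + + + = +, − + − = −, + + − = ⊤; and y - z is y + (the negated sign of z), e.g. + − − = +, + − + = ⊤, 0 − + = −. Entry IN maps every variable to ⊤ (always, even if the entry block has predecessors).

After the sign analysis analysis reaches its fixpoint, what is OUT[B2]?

Fixpoint table:
  B0: | IN=(all ⊤) | OUT={e:+; rest ⊤}
  B1: | IN={e:+; rest ⊤} | OUT={e:+; rest ⊤}
  B2: | IN={e:+; rest ⊤} | OUT={e:+; rest ⊤}
  B3: | IN={e:+; rest ⊤} | OUT={c:+, e:+; rest ⊤}
  B4: | IN={c:+, e:+; rest ⊤} | OUT={c:+, e:+; rest ⊤}
  B5: | IN={c:+, e:+; rest ⊤} | OUT={b:+, c:+, e:+; rest ⊤}
  B6: | IN={b:+, c:+, e:+; rest ⊤} | OUT={b:+, c:+, e:+; rest ⊤}
  B7: | IN={b:+, c:+, e:+; rest ⊤} | OUT={b:+, c:+, d:+, e:+; rest ⊤}
  B8: | IN={b:+, c:+, d:+, e:+; rest ⊤} | OUT={b:+, c:+, d:+, f:+; rest ⊤}
  B9: | IN={b:+, c:+, d:+, f:+; rest ⊤} | OUT={b:+, c:+, d:+, f:+; rest ⊤}

Merge at B2: IN[B2] = OUT[B1] = {a: ⊤, b: ⊤, c: ⊤, d: ⊤, e: +, f: ⊤}
Applying B2's transfer function to that IN value gives OUT[B2] (row B2 above).

Answer: {a: ⊤, b: ⊤, c: ⊤, d: ⊤, e: +, f: ⊤}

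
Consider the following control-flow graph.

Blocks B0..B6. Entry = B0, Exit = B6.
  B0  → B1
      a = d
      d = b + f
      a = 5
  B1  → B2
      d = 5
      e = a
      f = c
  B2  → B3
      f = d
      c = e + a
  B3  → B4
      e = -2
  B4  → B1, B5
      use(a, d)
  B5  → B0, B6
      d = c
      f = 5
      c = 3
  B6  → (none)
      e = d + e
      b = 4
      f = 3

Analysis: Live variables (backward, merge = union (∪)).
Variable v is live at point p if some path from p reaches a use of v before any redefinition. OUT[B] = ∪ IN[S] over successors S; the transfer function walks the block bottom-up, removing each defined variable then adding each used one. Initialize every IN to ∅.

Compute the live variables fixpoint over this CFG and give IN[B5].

Fixpoint table:
  B0:   IN={b, c, d, f}   OUT={a, b, c}
  B1:   IN={a, b, c}   OUT={a, b, d, e}
  B2:   IN={a, b, d, e}   OUT={a, b, c, d}
  B3:   IN={a, b, c, d}   OUT={a, b, c, d, e}
  B4:   IN={a, b, c, d, e}   OUT={a, b, c, e}
  B5:   IN={b, c, e}   OUT={b, c, d, e, f}
  B6:   IN={d, e}   OUT={}

Merge at B5: OUT[B5] = IN[B0] ⊔ IN[B6] = {b, c, d, e, f}
Applying B5's transfer function to that OUT value gives IN[B5] (row B5 above).

Answer: {b, c, e}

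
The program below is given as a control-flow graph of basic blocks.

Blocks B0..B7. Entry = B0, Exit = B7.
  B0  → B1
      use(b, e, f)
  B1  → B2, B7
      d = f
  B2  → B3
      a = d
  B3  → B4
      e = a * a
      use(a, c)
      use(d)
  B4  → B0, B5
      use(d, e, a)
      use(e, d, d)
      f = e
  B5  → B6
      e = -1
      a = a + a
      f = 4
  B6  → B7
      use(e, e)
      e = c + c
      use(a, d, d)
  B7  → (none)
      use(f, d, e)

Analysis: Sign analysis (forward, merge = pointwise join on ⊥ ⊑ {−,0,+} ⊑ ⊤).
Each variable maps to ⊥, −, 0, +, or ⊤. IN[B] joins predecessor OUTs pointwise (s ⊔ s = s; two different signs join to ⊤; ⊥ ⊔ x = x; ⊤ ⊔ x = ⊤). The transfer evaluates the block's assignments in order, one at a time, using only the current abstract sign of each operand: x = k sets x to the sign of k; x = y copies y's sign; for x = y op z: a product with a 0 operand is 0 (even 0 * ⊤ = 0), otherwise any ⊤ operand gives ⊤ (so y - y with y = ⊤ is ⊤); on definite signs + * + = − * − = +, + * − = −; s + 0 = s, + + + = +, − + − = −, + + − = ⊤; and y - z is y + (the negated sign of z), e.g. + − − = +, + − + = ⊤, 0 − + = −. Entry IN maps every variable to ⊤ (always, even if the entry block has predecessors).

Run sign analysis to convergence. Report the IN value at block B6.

Answer: {a: ⊤, b: ⊤, c: ⊤, d: ⊤, e: -, f: +}

Trace:
Converged values:
  B0: | IN=(all ⊤) | OUT=(all ⊤)
  B1: | IN=(all ⊤) | OUT=(all ⊤)
  B2: | IN=(all ⊤) | OUT=(all ⊤)
  B3: | IN=(all ⊤) | OUT=(all ⊤)
  B4: | IN=(all ⊤) | OUT=(all ⊤)
  B5: | IN=(all ⊤) | OUT={e:-, f:+; rest ⊤}
  B6: | IN={e:-, f:+; rest ⊤} | OUT={f:+; rest ⊤}
  B7: | IN=(all ⊤) | OUT=(all ⊤)

Merge at B6: IN[B6] = OUT[B5] = {a: ⊤, b: ⊤, c: ⊤, d: ⊤, e: -, f: +}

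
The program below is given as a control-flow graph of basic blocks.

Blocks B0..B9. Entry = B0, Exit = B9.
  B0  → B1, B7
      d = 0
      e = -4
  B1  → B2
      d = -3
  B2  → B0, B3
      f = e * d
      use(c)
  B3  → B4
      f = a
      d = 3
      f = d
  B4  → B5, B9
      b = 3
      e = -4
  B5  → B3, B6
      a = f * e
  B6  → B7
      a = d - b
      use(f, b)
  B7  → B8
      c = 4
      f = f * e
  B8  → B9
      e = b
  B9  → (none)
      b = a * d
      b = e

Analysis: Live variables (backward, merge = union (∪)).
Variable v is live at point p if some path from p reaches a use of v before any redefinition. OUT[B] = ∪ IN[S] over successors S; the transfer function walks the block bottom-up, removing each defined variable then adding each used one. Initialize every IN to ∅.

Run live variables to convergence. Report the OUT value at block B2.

Answer: {a, b, c, f}

Derivation:
Converged values:
  B0:   IN={a, b, c, f}   OUT={a, b, c, d, e, f}
  B1:   IN={a, b, c, e}   OUT={a, b, c, d, e}
  B2:   IN={a, b, c, d, e}   OUT={a, b, c, f}
  B3:   IN={a}   OUT={a, d, f}
  B4:   IN={a, d, f}   OUT={a, b, d, e, f}
  B5:   IN={b, d, e, f}   OUT={a, b, d, e, f}
  B6:   IN={b, d, e, f}   OUT={a, b, d, e, f}
  B7:   IN={a, b, d, e, f}   OUT={a, b, d}
  B8:   IN={a, b, d}   OUT={a, d, e}
  B9:   IN={a, d, e}   OUT={}

Merge at B2: OUT[B2] = IN[B0] ⊔ IN[B3] = {a, b, c, f}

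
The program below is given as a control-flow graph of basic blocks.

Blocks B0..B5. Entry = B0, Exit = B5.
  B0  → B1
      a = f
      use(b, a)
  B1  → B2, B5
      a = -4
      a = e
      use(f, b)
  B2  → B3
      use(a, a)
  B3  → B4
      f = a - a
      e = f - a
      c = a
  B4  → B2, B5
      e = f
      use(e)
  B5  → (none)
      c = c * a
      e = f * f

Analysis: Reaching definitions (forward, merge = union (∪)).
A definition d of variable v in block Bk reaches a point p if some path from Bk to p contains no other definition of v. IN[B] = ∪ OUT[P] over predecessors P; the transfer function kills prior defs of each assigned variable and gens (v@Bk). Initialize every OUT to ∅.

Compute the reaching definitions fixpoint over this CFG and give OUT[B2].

Answer: {a@B1, c@B3, e@B4, f@B3}

Derivation:
Converged values:
  B0:   IN={}   OUT={a@B0}
  B1:   IN={a@B0}   OUT={a@B1}
  B2:   IN={a@B1, c@B3, e@B4, f@B3}   OUT={a@B1, c@B3, e@B4, f@B3}
  B3:   IN={a@B1, c@B3, e@B4, f@B3}   OUT={a@B1, c@B3, e@B3, f@B3}
  B4:   IN={a@B1, c@B3, e@B3, f@B3}   OUT={a@B1, c@B3, e@B4, f@B3}
  B5:   IN={a@B1, c@B3, e@B4, f@B3}   OUT={a@B1, c@B5, e@B5, f@B3}

Merge at B2: IN[B2] = OUT[B1] ⊔ OUT[B4] = {a@B1, c@B3, e@B4, f@B3}
Applying B2's transfer function to that IN value gives OUT[B2] (row B2 above).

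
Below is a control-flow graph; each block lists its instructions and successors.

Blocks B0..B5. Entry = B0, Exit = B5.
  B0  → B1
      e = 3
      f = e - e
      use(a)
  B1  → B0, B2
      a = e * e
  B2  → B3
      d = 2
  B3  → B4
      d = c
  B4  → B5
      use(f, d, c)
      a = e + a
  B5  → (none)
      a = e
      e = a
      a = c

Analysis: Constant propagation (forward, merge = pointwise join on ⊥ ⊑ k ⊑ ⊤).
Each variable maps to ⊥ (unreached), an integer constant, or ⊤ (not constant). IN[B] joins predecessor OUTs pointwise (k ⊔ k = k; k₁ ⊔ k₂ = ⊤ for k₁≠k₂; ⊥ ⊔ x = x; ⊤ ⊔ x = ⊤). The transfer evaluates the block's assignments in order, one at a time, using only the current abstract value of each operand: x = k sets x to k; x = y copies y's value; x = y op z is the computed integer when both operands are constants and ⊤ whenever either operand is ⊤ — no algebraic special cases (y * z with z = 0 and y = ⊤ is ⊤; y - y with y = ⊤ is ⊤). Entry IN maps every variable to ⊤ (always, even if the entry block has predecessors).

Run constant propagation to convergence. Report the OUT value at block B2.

Fixpoint table:
  B0: | IN=(all ⊤) | OUT={e:3, f:0; rest ⊤}
  B1: | IN={e:3, f:0; rest ⊤} | OUT={a:9, e:3, f:0; rest ⊤}
  B2: | IN={a:9, e:3, f:0; rest ⊤} | OUT={a:9, d:2, e:3, f:0; rest ⊤}
  B3: | IN={a:9, d:2, e:3, f:0; rest ⊤} | OUT={a:9, e:3, f:0; rest ⊤}
  B4: | IN={a:9, e:3, f:0; rest ⊤} | OUT={a:12, e:3, f:0; rest ⊤}
  B5: | IN={a:12, e:3, f:0; rest ⊤} | OUT={e:3, f:0; rest ⊤}

Merge at B2: IN[B2] = OUT[B1] = {a: 9, b: ⊤, c: ⊤, d: ⊤, e: 3, f: 0}
Applying B2's transfer function to that IN value gives OUT[B2] (row B2 above).

Answer: {a: 9, b: ⊤, c: ⊤, d: 2, e: 3, f: 0}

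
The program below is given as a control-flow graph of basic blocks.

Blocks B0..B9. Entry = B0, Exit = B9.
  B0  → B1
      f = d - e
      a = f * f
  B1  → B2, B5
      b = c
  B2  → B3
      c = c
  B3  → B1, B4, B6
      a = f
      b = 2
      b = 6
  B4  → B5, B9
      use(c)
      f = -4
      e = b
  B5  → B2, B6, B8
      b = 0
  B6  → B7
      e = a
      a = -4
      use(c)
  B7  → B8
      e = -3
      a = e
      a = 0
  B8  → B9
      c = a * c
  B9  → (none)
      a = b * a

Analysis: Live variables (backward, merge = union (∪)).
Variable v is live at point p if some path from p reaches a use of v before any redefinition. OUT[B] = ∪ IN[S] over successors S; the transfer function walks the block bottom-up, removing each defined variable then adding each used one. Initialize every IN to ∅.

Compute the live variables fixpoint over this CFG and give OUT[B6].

Answer: {b, c}

Trace:
Fixpoint table:
  B0: | IN={c, d, e} | OUT={a, c, f}
  B1: | IN={a, c, f} | OUT={a, c, f}
  B2: | IN={c, f} | OUT={c, f}
  B3: | IN={c, f} | OUT={a, b, c, f}
  B4: | IN={a, b, c} | OUT={a, b, c, f}
  B5: | IN={a, c, f} | OUT={a, b, c, f}
  B6: | IN={a, b, c} | OUT={b, c}
  B7: | IN={b, c} | OUT={a, b, c}
  B8: | IN={a, b, c} | OUT={a, b}
  B9: | IN={a, b} | OUT={}

Merge at B6: OUT[B6] = IN[B7] = {b, c}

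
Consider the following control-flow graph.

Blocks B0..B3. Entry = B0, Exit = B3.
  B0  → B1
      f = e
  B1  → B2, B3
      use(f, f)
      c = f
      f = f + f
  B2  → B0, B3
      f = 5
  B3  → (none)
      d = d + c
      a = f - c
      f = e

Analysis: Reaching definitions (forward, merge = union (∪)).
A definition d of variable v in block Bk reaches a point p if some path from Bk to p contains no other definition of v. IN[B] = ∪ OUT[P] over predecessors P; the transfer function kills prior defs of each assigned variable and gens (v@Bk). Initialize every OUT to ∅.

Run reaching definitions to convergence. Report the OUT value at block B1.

Fixpoint table:
  B0:  IN={c@B1, f@B2}  OUT={c@B1, f@B0}
  B1:  IN={c@B1, f@B0}  OUT={c@B1, f@B1}
  B2:  IN={c@B1, f@B1}  OUT={c@B1, f@B2}
  B3:  IN={c@B1, f@B1, f@B2}  OUT={a@B3, c@B1, d@B3, f@B3}

Merge at B1: IN[B1] = OUT[B0] = {c@B1, f@B0}
Applying B1's transfer function to that IN value gives OUT[B1] (row B1 above).

Answer: {c@B1, f@B1}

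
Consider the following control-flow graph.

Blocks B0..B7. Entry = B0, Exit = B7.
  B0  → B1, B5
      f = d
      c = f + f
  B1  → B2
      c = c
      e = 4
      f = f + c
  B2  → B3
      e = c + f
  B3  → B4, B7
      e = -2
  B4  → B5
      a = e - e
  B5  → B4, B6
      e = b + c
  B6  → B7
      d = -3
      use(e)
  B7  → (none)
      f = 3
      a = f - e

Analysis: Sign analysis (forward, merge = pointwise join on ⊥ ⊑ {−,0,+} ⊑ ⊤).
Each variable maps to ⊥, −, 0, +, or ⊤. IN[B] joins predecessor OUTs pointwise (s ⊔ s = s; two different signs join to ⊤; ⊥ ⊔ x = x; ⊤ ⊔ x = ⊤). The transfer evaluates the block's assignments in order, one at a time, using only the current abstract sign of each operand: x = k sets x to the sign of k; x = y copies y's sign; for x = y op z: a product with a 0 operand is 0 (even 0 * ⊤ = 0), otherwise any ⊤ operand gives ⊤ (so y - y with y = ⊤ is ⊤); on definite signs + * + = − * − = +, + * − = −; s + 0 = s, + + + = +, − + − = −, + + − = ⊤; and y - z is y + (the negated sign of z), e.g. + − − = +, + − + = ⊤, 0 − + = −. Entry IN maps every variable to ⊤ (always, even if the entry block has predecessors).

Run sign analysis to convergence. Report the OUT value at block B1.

Answer: {a: ⊤, b: ⊤, c: ⊤, d: ⊤, e: +, f: ⊤}

Trace:
Fixpoint table:
  B0: | IN=(all ⊤) | OUT=(all ⊤)
  B1: | IN=(all ⊤) | OUT={e:+; rest ⊤}
  B2: | IN={e:+; rest ⊤} | OUT=(all ⊤)
  B3: | IN=(all ⊤) | OUT={e:-; rest ⊤}
  B4: | IN=(all ⊤) | OUT=(all ⊤)
  B5: | IN=(all ⊤) | OUT=(all ⊤)
  B6: | IN=(all ⊤) | OUT={d:-; rest ⊤}
  B7: | IN=(all ⊤) | OUT={f:+; rest ⊤}

Merge at B1: IN[B1] = OUT[B0] = {a: ⊤, b: ⊤, c: ⊤, d: ⊤, e: ⊤, f: ⊤}
Applying B1's transfer function to that IN value gives OUT[B1] (row B1 above).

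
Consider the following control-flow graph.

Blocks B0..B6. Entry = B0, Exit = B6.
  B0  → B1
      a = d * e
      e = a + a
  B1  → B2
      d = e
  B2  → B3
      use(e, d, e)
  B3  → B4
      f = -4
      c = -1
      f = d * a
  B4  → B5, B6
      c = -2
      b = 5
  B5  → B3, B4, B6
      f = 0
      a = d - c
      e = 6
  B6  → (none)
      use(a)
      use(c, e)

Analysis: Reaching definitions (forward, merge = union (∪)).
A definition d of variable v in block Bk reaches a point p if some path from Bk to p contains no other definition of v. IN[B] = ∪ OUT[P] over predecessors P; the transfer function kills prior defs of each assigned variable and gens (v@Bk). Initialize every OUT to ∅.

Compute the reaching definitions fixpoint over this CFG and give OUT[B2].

Converged values:
  B0: | IN={} | OUT={a@B0, e@B0}
  B1: | IN={a@B0, e@B0} | OUT={a@B0, d@B1, e@B0}
  B2: | IN={a@B0, d@B1, e@B0} | OUT={a@B0, d@B1, e@B0}
  B3: | IN={a@B0, a@B5, b@B4, c@B4, d@B1, e@B0, e@B5, f@B5} | OUT={a@B0, a@B5, b@B4, c@B3, d@B1, e@B0, e@B5, f@B3}
  B4: | IN={a@B0, a@B5, b@B4, c@B3, c@B4, d@B1, e@B0, e@B5, f@B3, f@B5} | OUT={a@B0, a@B5, b@B4, c@B4, d@B1, e@B0, e@B5, f@B3, f@B5}
  B5: | IN={a@B0, a@B5, b@B4, c@B4, d@B1, e@B0, e@B5, f@B3, f@B5} | OUT={a@B5, b@B4, c@B4, d@B1, e@B5, f@B5}
  B6: | IN={a@B0, a@B5, b@B4, c@B4, d@B1, e@B0, e@B5, f@B3, f@B5} | OUT={a@B0, a@B5, b@B4, c@B4, d@B1, e@B0, e@B5, f@B3, f@B5}

Merge at B2: IN[B2] = OUT[B1] = {a@B0, d@B1, e@B0}
Applying B2's transfer function to that IN value gives OUT[B2] (row B2 above).

Answer: {a@B0, d@B1, e@B0}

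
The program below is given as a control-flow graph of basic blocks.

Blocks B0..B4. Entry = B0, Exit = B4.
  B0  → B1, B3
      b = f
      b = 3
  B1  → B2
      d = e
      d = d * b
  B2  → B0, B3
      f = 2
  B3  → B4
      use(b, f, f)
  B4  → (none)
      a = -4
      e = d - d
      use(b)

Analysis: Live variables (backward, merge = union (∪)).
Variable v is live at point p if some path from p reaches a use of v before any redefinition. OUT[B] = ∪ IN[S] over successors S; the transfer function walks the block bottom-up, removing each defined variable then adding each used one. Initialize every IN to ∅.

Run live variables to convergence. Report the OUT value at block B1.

Answer: {b, d, e}

Working:
Fixpoint table:
  B0: | IN={d, e, f} | OUT={b, d, e, f}
  B1: | IN={b, e} | OUT={b, d, e}
  B2: | IN={b, d, e} | OUT={b, d, e, f}
  B3: | IN={b, d, f} | OUT={b, d}
  B4: | IN={b, d} | OUT={}

Merge at B1: OUT[B1] = IN[B2] = {b, d, e}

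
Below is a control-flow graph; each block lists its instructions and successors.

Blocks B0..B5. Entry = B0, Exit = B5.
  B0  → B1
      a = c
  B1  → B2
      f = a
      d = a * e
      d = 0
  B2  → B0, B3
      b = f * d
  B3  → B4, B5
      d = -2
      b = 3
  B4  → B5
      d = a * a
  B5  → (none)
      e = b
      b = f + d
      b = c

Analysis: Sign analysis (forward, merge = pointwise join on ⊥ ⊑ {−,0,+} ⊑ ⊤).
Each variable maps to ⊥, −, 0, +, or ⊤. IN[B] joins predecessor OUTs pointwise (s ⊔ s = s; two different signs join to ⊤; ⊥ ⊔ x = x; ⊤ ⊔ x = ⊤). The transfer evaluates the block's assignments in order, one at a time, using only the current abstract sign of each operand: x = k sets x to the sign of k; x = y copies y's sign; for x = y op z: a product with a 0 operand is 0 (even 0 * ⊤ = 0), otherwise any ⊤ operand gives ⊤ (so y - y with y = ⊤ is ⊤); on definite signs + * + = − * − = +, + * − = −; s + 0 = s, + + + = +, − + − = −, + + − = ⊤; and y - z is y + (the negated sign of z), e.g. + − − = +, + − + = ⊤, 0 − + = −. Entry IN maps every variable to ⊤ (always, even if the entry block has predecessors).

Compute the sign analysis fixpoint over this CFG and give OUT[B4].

Answer: {a: ⊤, b: +, c: ⊤, d: ⊤, e: ⊤, f: ⊤}

Derivation:
Per-block solution:
  B0:   IN=(all ⊤)   OUT=(all ⊤)
  B1:   IN=(all ⊤)   OUT={d:0; rest ⊤}
  B2:   IN={d:0; rest ⊤}   OUT={b:0, d:0; rest ⊤}
  B3:   IN={b:0, d:0; rest ⊤}   OUT={b:+, d:-; rest ⊤}
  B4:   IN={b:+, d:-; rest ⊤}   OUT={b:+; rest ⊤}
  B5:   IN={b:+; rest ⊤}   OUT={e:+; rest ⊤}

Merge at B4: IN[B4] = OUT[B3] = {a: ⊤, b: +, c: ⊤, d: -, e: ⊤, f: ⊤}
Applying B4's transfer function to that IN value gives OUT[B4] (row B4 above).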